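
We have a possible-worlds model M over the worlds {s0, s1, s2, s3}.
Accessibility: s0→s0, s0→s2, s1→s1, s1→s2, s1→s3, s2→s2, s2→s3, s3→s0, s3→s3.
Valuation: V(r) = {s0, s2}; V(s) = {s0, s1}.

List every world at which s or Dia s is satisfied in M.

s0, s1, s3

Recall that Dia ψ holds at a world iff ψ holds at some accessible world.
Let φ = s or Dia s. Evaluate φ at each world:
  s0 (successors {s0, s2}): φ is true.
  s1 (successors {s1, s2, s3}): φ is true.
  s2 (successors {s2, s3}): φ is false.
  s3 (successors {s0, s3}): φ is true.
For instance, at s3:
  At s3: s is false, Dia s is true, so s or Dia s is true.
    At s3: Dia s requires s at some successor in {s0, s3}.
      s holds at s0, so Dia s is true at s3.
Satisfying worlds: {s0, s1, s3}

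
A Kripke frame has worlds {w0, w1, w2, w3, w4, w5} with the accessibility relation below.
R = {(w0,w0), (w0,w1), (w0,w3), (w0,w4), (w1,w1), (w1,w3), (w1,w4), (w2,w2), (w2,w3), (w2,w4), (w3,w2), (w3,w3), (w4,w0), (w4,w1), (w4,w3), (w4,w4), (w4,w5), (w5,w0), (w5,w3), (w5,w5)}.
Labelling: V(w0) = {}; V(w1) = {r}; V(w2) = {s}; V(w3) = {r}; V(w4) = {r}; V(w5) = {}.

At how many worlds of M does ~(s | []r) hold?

4

Recall that []ψ holds at a world iff ψ holds at every accessible world, and <>ψ holds iff ψ holds at some accessible world.
Let φ = ~(s | []r). Evaluate φ at each world:
  w0 (successors {w0, w1, w3, w4}): φ is true.
  w1 (successors {w1, w3, w4}): φ is false.
  w2 (successors {w2, w3, w4}): φ is false.
  w3 (successors {w2, w3}): φ is true.
  w4 (successors {w0, w1, w3, w4, w5}): φ is true.
  w5 (successors {w0, w3, w5}): φ is true.
For instance, at w1:
  At w1: s | []r is true, so ~(s | []r) is false.
    At w1: s is false, []r is true, so s | []r is true.
      At w1: []r requires r at every successor {w1, w3, w4}.
        At w1: r is true.
        At w3: r is true.
        At w4: r is true.
      So []r is true at w1.
Satisfying worlds: {w0, w3, w4, w5}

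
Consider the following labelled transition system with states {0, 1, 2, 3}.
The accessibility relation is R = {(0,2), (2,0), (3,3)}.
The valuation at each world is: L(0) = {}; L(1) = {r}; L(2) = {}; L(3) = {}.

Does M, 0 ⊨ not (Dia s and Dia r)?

At 0: Dia s and Dia r is false, so not (Dia s and Dia r) is true.
  At 0: Dia s is false, Dia r is false, so Dia s and Dia r is false.
    At 0: Dia s requires s at some successor in {2}.
      At 2: s is false.
    So Dia s is false at 0.
    At 0: Dia r requires r at some successor in {2}.
      At 2: r is false.
    So Dia r is false at 0.

Yes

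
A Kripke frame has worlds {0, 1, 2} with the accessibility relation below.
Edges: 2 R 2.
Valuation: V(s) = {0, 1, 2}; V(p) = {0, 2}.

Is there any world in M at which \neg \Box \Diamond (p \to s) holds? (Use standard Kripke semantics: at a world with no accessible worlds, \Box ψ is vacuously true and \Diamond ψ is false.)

Let φ = \neg \Box \Diamond (p \to s). Evaluate φ at each world:
  0 (successors ∅): φ is false.
  1 (successors ∅): φ is false.
  2 (successors {2}): φ is false.
For instance, at 2:
  At 2: \Box \Diamond (p \to s) is true, so \neg \Box \Diamond (p \to s) is false.
    At 2: \Box \Diamond (p \to s) requires \Diamond (p \to s) at every successor {2}.
      At 2: \Diamond (p \to s) is true.
    So \Box \Diamond (p \to s) is true at 2.

No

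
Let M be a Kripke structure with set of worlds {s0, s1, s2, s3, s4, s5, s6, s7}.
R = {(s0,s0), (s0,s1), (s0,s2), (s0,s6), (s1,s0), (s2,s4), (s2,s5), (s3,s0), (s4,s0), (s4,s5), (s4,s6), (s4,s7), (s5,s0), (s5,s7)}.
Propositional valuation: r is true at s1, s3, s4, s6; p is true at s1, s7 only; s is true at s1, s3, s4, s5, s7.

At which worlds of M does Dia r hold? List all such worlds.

s0, s2, s4

Let φ = Dia r. Evaluate φ at each world:
  s0 (successors {s0, s1, s2, s6}): φ is true.
  s1 (successors {s0}): φ is false.
  s2 (successors {s4, s5}): φ is true.
  s3 (successors {s0}): φ is false.
  s4 (successors {s0, s5, s6, s7}): φ is true.
  s5 (successors {s0, s7}): φ is false.
  s6 (successors ∅): φ is false.
  s7 (successors ∅): φ is false.
For instance, at s1:
  At s1: Dia r requires r at some successor in {s0}.
    At s0: r is false.
  So Dia r is false at s1.
Satisfying worlds: {s0, s2, s4}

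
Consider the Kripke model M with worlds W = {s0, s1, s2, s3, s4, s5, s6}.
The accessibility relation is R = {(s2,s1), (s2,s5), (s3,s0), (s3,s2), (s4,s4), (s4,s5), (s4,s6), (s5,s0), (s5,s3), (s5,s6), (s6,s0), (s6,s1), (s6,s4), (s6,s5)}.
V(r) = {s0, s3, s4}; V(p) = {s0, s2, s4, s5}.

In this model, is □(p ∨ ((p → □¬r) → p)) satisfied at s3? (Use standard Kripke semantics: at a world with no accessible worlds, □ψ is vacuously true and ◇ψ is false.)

Recall that □ψ holds at a world iff ψ holds at every accessible world, and ◇ψ holds iff ψ holds at some accessible world.
At s3: □(p ∨ ((p → □¬r) → p)) requires p ∨ ((p → □¬r) → p) at every successor {s0, s2}.
    At s0: p is true, (p → □¬r) → p is true, so p ∨ ((p → □¬r) → p) is true.
      At s0: p → □¬r is true, p is true, so (p → □¬r) → p is true.
    At s2: p is true, (p → □¬r) → p is true, so p ∨ ((p → □¬r) → p) is true.
      At s2: p → □¬r is true, p is true, so (p → □¬r) → p is true.
So □(p ∨ ((p → □¬r) → p)) is true at s3.

Yes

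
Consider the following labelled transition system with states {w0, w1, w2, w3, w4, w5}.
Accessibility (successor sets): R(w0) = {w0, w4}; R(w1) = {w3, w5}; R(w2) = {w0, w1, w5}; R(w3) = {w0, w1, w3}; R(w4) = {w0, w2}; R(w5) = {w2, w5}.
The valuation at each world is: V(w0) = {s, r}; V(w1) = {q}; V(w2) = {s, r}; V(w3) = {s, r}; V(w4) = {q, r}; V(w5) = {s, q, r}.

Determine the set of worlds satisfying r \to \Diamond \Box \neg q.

Let φ = r \to \Diamond \Box \neg q. Evaluate φ at each world:
  w0 (successors {w0, w4}): φ is true.
  w1 (successors {w3, w5}): φ is true.
  w2 (successors {w0, w1, w5}): φ is false.
  w3 (successors {w0, w1, w3}): φ is false.
  w4 (successors {w0, w2}): φ is false.
  w5 (successors {w2, w5}): φ is false.
For instance, at w2:
  At w2: r is true, \Diamond \Box \neg q is false, so r \to \Diamond \Box \neg q is false.
    At w2: \Diamond \Box \neg q requires \Box \neg q at some successor in {w0, w1, w5}.
      At w0: \Box \neg q is false.
      At w1: \Box \neg q is false.
      At w5: \Box \neg q is false.
    So \Diamond \Box \neg q is false at w2.
Satisfying worlds: {w0, w1}

w0, w1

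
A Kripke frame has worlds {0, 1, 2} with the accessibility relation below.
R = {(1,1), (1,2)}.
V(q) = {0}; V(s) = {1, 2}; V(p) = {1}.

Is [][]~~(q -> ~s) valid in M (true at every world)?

Recall that []ψ holds at a world iff ψ holds at every accessible world, and <>ψ holds iff ψ holds at some accessible world.
Let φ = [][]~~(q -> ~s). Evaluate φ at each world:
  0 (successors ∅): φ is true.
  1 (successors {1, 2}): φ is true.
  2 (successors ∅): φ is true.
For instance, at 1:
  At 1: [][]~~(q -> ~s) requires []~~(q -> ~s) at every successor {1, 2}.
      At 1: []~~(q -> ~s) requires ~~(q -> ~s) at every successor {1, 2}.
        At 1: ~~(q -> ~s) is true.
        At 2: ~~(q -> ~s) is true.
      So []~~(q -> ~s) is true at 1.
      At 2: no accessible worlds, so []~~(q -> ~s) holds vacuously.
  So [][]~~(q -> ~s) is true at 1.

Yes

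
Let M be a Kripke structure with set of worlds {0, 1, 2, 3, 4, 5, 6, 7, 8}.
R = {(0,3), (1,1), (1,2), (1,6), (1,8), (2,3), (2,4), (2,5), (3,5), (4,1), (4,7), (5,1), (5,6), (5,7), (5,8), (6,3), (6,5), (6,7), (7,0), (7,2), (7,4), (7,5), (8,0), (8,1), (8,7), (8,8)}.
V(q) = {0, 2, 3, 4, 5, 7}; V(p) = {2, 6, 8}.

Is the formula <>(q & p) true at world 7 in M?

Yes

Recall that <>ψ holds at a world iff ψ holds at some accessible world.
At 7: <>(q & p) requires q & p at some successor in {0, 2, 4, 5}.
  q & p holds at 2, so <>(q & p) is true at 7.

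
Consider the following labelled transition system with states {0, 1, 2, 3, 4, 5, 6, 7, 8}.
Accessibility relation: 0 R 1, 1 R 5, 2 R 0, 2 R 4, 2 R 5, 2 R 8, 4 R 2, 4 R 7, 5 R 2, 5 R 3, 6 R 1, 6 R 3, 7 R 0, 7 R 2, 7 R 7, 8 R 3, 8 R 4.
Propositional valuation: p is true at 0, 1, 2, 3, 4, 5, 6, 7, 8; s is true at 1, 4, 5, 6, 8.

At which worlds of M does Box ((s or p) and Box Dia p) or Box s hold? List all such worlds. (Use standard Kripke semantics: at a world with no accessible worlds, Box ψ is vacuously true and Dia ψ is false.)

Recall that Box ψ holds at a world iff ψ holds at every accessible world, and Dia ψ holds iff ψ holds at some accessible world.
Let φ = Box ((s or p) and Box Dia p) or Box s. Evaluate φ at each world:
  0 (successors {1}): φ is true.
  1 (successors {5}): φ is true.
  2 (successors {0, 4, 5, 8}): φ is false.
  3 (successors ∅): φ is true.
  4 (successors {2, 7}): φ is true.
  5 (successors {2, 3}): φ is true.
  6 (successors {1, 3}): φ is true.
  7 (successors {0, 2, 7}): φ is true.
  8 (successors {3, 4}): φ is true.
For instance, at 2:
  At 2: Box ((s or p) and Box Dia p) is false, Box s is false, so Box ((s or p) and Box Dia p) or Box s is false.
    At 2: Box ((s or p) and Box Dia p) requires (s or p) and Box Dia p at every successor {0, 4, 5, 8}.
      (s or p) and Box Dia p fails at 5, so Box ((s or p) and Box Dia p) is false at 2.
    At 2: Box s requires s at every successor {0, 4, 5, 8}.
      s fails at 0, so Box s is false at 2.
Satisfying worlds: {0, 1, 3, 4, 5, 6, 7, 8}

0, 1, 3, 4, 5, 6, 7, 8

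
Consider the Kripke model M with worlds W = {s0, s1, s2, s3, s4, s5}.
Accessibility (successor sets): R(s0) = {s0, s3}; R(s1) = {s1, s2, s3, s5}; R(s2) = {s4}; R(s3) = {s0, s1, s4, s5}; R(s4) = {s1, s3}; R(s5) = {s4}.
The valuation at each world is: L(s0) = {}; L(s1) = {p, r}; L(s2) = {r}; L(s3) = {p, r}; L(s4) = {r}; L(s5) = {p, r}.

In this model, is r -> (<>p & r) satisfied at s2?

Recall that <>ψ holds at a world iff ψ holds at some accessible world.
At s2: r is true, <>p & r is false, so r -> (<>p & r) is false.
  At s2: <>p is false, r is true, so <>p & r is false.
    At s2: <>p requires p at some successor in {s4}.
      At s4: p is false.
    So <>p is false at s2.

No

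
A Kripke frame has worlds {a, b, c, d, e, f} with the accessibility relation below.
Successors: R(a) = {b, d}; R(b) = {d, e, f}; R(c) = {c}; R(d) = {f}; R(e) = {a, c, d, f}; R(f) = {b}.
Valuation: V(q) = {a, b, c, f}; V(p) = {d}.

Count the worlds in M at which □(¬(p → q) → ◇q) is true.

Let φ = □(¬(p → q) → ◇q). Evaluate φ at each world:
  a (successors {b, d}): φ is true.
  b (successors {d, e, f}): φ is true.
  c (successors {c}): φ is true.
  d (successors {f}): φ is true.
  e (successors {a, c, d, f}): φ is true.
  f (successors {b}): φ is true.
For instance, at c:
  At c: □(¬(p → q) → ◇q) requires ¬(p → q) → ◇q at every successor {c}.
      At c: ¬(p → q) is false, ◇q is true, so ¬(p → q) → ◇q is true.
  So □(¬(p → q) → ◇q) is true at c.
Satisfying worlds: {a, b, c, d, e, f}

6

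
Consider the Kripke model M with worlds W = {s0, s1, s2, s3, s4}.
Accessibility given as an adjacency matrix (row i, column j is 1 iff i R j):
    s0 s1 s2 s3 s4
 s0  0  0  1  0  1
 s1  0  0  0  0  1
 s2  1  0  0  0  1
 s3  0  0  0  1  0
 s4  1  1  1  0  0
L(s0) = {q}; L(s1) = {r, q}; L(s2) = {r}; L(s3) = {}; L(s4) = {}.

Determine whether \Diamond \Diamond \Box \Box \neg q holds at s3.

Yes

At s3: \Diamond \Diamond \Box \Box \neg q requires \Diamond \Box \Box \neg q at some successor in {s3}.
  \Diamond \Box \Box \neg q holds at s3, so \Diamond \Diamond \Box \Box \neg q is true at s3.
    At s3: \Diamond \Box \Box \neg q requires \Box \Box \neg q at some successor in {s3}.
      \Box \Box \neg q holds at s3, so \Diamond \Box \Box \neg q is true at s3.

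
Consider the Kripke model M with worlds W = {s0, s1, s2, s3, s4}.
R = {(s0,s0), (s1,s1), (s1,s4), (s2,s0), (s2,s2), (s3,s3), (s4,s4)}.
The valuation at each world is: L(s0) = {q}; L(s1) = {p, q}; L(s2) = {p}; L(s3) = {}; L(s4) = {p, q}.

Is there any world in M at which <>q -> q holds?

Recall that <>ψ holds at a world iff ψ holds at some accessible world.
Let φ = <>q -> q. Evaluate φ at each world:
  s0 (successors {s0}): φ is true.
  s1 (successors {s1, s4}): φ is true.
  s2 (successors {s0, s2}): φ is false.
  s3 (successors {s3}): φ is true.
  s4 (successors {s4}): φ is true.
Detail at s0 (witness):
  At s0: <>q is true, q is true, so <>q -> q is true.
    At s0: <>q requires q at some successor in {s0}.
      q holds at s0, so <>q is true at s0.

Yes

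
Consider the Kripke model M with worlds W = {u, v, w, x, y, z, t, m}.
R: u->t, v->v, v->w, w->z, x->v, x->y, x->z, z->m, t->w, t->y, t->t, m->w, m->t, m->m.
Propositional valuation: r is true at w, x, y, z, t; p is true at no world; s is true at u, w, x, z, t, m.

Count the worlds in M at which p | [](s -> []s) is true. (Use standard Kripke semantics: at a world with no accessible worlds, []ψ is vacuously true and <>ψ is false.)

Let φ = p | [](s -> []s). Evaluate φ at each world:
  u (successors {t}): φ is false.
  v (successors {v, w}): φ is true.
  w (successors {z}): φ is true.
  x (successors {v, y, z}): φ is true.
  y (successors ∅): φ is true.
  z (successors {m}): φ is true.
  t (successors {w, y, t}): φ is false.
  m (successors {w, t, m}): φ is false.
For instance, at v:
  At v: p is false, [](s -> []s) is true, so p | [](s -> []s) is true.
    At v: [](s -> []s) requires s -> []s at every successor {v, w}.
      At v: s -> []s is true.
      At w: s -> []s is true.
    So [](s -> []s) is true at v.
Satisfying worlds: {v, w, x, y, z}

5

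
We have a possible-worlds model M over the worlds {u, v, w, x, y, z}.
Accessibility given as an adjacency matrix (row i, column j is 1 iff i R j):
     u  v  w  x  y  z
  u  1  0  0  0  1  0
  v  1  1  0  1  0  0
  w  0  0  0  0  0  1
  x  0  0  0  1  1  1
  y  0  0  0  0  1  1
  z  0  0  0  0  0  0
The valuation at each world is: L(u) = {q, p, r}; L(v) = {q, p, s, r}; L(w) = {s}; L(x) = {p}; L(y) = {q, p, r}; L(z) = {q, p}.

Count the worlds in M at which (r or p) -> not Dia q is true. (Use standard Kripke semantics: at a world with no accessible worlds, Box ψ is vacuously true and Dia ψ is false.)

2

Let φ = (r or p) -> not Dia q. Evaluate φ at each world:
  u (successors {u, y}): φ is false.
  v (successors {u, v, x}): φ is false.
  w (successors {z}): φ is true.
  x (successors {x, y, z}): φ is false.
  y (successors {y, z}): φ is false.
  z (successors ∅): φ is true.
For instance, at u:
  At u: r or p is true, not Dia q is false, so (r or p) -> not Dia q is false.
    At u: Dia q is true, so not Dia q is false.
      At u: Dia q requires q at some successor in {u, y}.
        q holds at u, so Dia q is true at u.
Satisfying worlds: {w, z}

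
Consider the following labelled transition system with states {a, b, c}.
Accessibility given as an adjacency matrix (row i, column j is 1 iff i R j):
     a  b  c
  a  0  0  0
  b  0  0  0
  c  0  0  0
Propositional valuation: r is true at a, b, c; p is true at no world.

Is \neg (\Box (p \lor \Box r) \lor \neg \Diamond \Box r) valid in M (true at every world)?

Let φ = \neg (\Box (p \lor \Box r) \lor \neg \Diamond \Box r). Evaluate φ at each world:
  a (successors ∅): φ is false.
  b (successors ∅): φ is false.
  c (successors ∅): φ is false.
Detail at a (counterexample):
  At a: \Box (p \lor \Box r) \lor \neg \Diamond \Box r is true, so \neg (\Box (p \lor \Box r) \lor \neg \Diamond \Box r) is false.
    At a: \Box (p \lor \Box r) is true, \neg \Diamond \Box r is true, so \Box (p \lor \Box r) \lor \neg \Diamond \Box r is true.
      At a: no accessible worlds, so \Box (p \lor \Box r) holds vacuously.
      At a: \Diamond \Box r is false, so \neg \Diamond \Box r is true.

No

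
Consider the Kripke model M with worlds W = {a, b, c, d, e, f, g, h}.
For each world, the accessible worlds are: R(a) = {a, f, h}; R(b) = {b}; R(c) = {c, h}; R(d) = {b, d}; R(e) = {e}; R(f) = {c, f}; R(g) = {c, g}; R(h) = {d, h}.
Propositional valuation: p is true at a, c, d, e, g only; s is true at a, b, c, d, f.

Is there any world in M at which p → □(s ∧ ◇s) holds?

Yes

Let φ = p → □(s ∧ ◇s). Evaluate φ at each world:
  a (successors {a, f, h}): φ is false.
  b (successors {b}): φ is true.
  c (successors {c, h}): φ is false.
  d (successors {b, d}): φ is true.
  e (successors {e}): φ is false.
  f (successors {c, f}): φ is true.
  g (successors {c, g}): φ is false.
  h (successors {d, h}): φ is true.
Detail at b (witness):
  At b: p is false, □(s ∧ ◇s) is true, so p → □(s ∧ ◇s) is true.
    At b: □(s ∧ ◇s) requires s ∧ ◇s at every successor {b}.
      At b: s ∧ ◇s is true.
    So □(s ∧ ◇s) is true at b.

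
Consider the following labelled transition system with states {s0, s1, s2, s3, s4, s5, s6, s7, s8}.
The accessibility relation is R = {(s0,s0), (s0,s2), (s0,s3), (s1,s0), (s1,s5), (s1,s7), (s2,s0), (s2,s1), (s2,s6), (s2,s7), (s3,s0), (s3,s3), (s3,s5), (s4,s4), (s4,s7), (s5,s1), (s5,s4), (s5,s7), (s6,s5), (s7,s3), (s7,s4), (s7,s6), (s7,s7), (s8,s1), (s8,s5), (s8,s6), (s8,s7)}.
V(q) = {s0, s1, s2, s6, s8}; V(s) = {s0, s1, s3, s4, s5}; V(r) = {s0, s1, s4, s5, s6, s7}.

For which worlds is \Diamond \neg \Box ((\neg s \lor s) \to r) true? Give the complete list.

s0, s1, s2, s3, s4, s5, s7, s8

Recall that \Box ψ holds at a world iff ψ holds at every accessible world, and \Diamond ψ holds iff ψ holds at some accessible world.
Let φ = \Diamond \neg \Box ((\neg s \lor s) \to r). Evaluate φ at each world:
  s0 (successors {s0, s2, s3}): φ is true.
  s1 (successors {s0, s5, s7}): φ is true.
  s2 (successors {s0, s1, s6, s7}): φ is true.
  s3 (successors {s0, s3, s5}): φ is true.
  s4 (successors {s4, s7}): φ is true.
  s5 (successors {s1, s4, s7}): φ is true.
  s6 (successors {s5}): φ is false.
  s7 (successors {s3, s4, s6, s7}): φ is true.
  s8 (successors {s1, s5, s6, s7}): φ is true.
For instance, at s5:
  At s5: \Diamond \neg \Box ((\neg s \lor s) \to r) requires \neg \Box ((\neg s \lor s) \to r) at some successor in {s1, s4, s7}.
    \neg \Box ((\neg s \lor s) \to r) holds at s7, so \Diamond \neg \Box ((\neg s \lor s) \to r) is true at s5.
      At s7: \Box ((\neg s \lor s) \to r) is false, so \neg \Box ((\neg s \lor s) \to r) is true.
Satisfying worlds: {s0, s1, s2, s3, s4, s5, s7, s8}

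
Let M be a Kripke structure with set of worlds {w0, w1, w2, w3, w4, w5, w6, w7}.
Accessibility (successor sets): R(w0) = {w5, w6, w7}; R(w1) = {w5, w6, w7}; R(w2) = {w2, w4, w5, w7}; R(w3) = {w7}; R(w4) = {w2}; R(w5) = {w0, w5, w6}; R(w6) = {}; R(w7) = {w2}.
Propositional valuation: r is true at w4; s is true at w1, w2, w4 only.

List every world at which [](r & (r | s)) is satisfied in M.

w6

Let φ = [](r & (r | s)). Evaluate φ at each world:
  w0 (successors {w5, w6, w7}): φ is false.
  w1 (successors {w5, w6, w7}): φ is false.
  w2 (successors {w2, w4, w5, w7}): φ is false.
  w3 (successors {w7}): φ is false.
  w4 (successors {w2}): φ is false.
  w5 (successors {w0, w5, w6}): φ is false.
  w6 (successors ∅): φ is true.
  w7 (successors {w2}): φ is false.
For instance, at w7:
  At w7: [](r & (r | s)) requires r & (r | s) at every successor {w2}.
    r & (r | s) fails at w2, so [](r & (r | s)) is false at w7.
Satisfying worlds: {w6}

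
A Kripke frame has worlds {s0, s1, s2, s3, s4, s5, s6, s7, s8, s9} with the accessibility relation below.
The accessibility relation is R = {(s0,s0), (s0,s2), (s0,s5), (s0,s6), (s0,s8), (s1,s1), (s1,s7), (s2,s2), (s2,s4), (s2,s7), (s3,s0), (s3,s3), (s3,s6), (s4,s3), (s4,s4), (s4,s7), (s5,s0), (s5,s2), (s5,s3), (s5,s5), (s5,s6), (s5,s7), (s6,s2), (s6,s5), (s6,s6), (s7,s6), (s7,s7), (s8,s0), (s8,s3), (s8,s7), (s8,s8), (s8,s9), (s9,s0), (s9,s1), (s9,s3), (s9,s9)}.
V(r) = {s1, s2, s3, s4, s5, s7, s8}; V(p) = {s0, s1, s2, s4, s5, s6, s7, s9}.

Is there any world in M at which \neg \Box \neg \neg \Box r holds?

Let φ = \neg \Box \neg \neg \Box r. Evaluate φ at each world:
  s0 (successors {s0, s2, s5, s6, s8}): φ is true.
  s1 (successors {s1, s7}): φ is true.
  s2 (successors {s2, s4, s7}): φ is true.
  s3 (successors {s0, s3, s6}): φ is true.
  s4 (successors {s3, s4, s7}): φ is true.
  s5 (successors {s0, s2, s3, s5, s6, s7}): φ is true.
  s6 (successors {s2, s5, s6}): φ is true.
  s7 (successors {s6, s7}): φ is true.
  s8 (successors {s0, s3, s7, s8, s9}): φ is true.
  s9 (successors {s0, s1, s3, s9}): φ is true.
Detail at s0 (witness):
  At s0: \Box \neg \neg \Box r is false, so \neg \Box \neg \neg \Box r is true.
    At s0: \Box \neg \neg \Box r requires \neg \neg \Box r at every successor {s0, s2, s5, s6, s8}.
      \neg \neg \Box r fails at s0, so \Box \neg \neg \Box r is false at s0.

Yes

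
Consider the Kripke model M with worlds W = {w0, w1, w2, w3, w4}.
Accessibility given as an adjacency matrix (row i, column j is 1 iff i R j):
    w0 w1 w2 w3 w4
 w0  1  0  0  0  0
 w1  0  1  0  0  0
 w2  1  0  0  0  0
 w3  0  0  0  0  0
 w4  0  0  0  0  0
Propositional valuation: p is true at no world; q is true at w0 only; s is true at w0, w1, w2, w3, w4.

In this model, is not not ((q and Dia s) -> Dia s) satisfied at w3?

Yes

Recall that Dia ψ holds at a world iff ψ holds at some accessible world.
At w3: not ((q and Dia s) -> Dia s) is false, so not not ((q and Dia s) -> Dia s) is true.
  At w3: (q and Dia s) -> Dia s is true, so not ((q and Dia s) -> Dia s) is false.
    At w3: q and Dia s is false, Dia s is false, so (q and Dia s) -> Dia s is true.
      At w3: q is false, Dia s is false, so q and Dia s is false.
      At w3: no accessible worlds, so Dia s is false.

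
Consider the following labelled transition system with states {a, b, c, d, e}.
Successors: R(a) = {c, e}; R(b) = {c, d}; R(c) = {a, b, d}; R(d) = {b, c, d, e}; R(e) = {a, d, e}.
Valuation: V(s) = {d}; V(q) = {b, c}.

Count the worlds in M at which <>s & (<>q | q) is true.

Let φ = <>s & (<>q | q). Evaluate φ at each world:
  a (successors {c, e}): φ is false.
  b (successors {c, d}): φ is true.
  c (successors {a, b, d}): φ is true.
  d (successors {b, c, d, e}): φ is true.
  e (successors {a, d, e}): φ is false.
For instance, at b:
  At b: <>s is true, <>q | q is true, so <>s & (<>q | q) is true.
    At b: <>s requires s at some successor in {c, d}.
      s holds at d, so <>s is true at b.
    At b: <>q is true, q is true, so <>q | q is true.
      At b: <>q requires q at some successor in {c, d}.
        q holds at c, so <>q is true at b.
Satisfying worlds: {b, c, d}

3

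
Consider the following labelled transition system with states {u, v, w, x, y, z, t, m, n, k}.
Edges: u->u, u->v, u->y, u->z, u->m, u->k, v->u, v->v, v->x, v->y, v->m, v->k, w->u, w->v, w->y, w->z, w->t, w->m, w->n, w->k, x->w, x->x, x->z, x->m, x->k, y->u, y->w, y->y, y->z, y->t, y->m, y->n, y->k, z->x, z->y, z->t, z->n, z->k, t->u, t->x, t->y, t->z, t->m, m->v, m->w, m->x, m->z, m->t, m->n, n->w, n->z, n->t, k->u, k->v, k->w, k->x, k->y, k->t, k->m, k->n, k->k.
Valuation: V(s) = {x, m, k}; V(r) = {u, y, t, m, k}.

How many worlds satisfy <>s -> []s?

Let φ = <>s -> []s. Evaluate φ at each world:
  u (successors {u, v, y, z, m, k}): φ is false.
  v (successors {u, v, x, y, m, k}): φ is false.
  w (successors {u, v, y, z, t, m, n, k}): φ is false.
  x (successors {w, x, z, m, k}): φ is false.
  y (successors {u, w, y, z, t, m, n, k}): φ is false.
  z (successors {x, y, t, n, k}): φ is false.
  t (successors {u, x, y, z, m}): φ is false.
  m (successors {v, w, x, z, t, n}): φ is false.
  n (successors {w, z, t}): φ is true.
  k (successors {u, v, w, x, y, t, m, n, k}): φ is false.
For instance, at u:
  At u: <>s is true, []s is false, so <>s -> []s is false.
    At u: <>s requires s at some successor in {u, v, y, z, m, k}.
      s holds at m, so <>s is true at u.
    At u: []s requires s at every successor {u, v, y, z, m, k}.
      s fails at u, so []s is false at u.
Satisfying worlds: {n}

1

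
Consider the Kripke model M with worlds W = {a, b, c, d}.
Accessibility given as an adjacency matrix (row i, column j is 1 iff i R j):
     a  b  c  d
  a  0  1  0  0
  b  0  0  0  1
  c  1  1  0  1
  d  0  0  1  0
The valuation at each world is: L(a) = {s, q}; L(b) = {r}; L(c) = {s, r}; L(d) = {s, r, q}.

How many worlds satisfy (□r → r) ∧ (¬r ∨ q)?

Let φ = (□r → r) ∧ (¬r ∨ q). Evaluate φ at each world:
  a (successors {b}): φ is false.
  b (successors {d}): φ is false.
  c (successors {a, b, d}): φ is false.
  d (successors {c}): φ is true.
For instance, at b:
  At b: □r → r is true, ¬r ∨ q is false, so (□r → r) ∧ (¬r ∨ q) is false.
    At b: □r is true, r is true, so □r → r is true.
      At b: □r requires r at every successor {d}.
        At d: r is true.
      So □r is true at b.
Satisfying worlds: {d}

1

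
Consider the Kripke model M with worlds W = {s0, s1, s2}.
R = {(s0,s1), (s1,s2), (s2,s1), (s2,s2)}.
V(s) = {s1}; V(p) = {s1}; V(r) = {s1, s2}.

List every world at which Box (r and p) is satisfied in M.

s0

Let φ = Box (r and p). Evaluate φ at each world:
  s0 (successors {s1}): φ is true.
  s1 (successors {s2}): φ is false.
  s2 (successors {s1, s2}): φ is false.
For instance, at s0:
  At s0: Box (r and p) requires r and p at every successor {s1}.
    At s1: r and p is true.
  So Box (r and p) is true at s0.
Satisfying worlds: {s0}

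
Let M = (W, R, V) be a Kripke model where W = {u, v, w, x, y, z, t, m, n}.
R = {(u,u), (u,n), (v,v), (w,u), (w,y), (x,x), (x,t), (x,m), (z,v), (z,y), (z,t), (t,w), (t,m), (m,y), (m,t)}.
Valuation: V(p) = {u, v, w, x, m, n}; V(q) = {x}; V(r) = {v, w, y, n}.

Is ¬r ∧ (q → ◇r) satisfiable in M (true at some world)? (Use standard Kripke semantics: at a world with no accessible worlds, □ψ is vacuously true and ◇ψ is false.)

Yes

Let φ = ¬r ∧ (q → ◇r). Evaluate φ at each world:
  u (successors {u, n}): φ is true.
  v (successors {v}): φ is false.
  w (successors {u, y}): φ is false.
  x (successors {x, t, m}): φ is false.
  y (successors ∅): φ is false.
  z (successors {v, y, t}): φ is true.
  t (successors {w, m}): φ is true.
  m (successors {y, t}): φ is true.
  n (successors ∅): φ is false.
Detail at u (witness):
  At u: ¬r is true, q → ◇r is true, so ¬r ∧ (q → ◇r) is true.
    At u: q is false, ◇r is true, so q → ◇r is true.
      At u: ◇r requires r at some successor in {u, n}.
        r holds at n, so ◇r is true at u.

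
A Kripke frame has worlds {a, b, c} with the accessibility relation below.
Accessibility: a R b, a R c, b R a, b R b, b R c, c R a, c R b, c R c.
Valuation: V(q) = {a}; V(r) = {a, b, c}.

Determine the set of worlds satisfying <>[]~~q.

none

Let φ = <>[]~~q. Evaluate φ at each world:
  a (successors {b, c}): φ is false.
  b (successors {a, b, c}): φ is false.
  c (successors {a, b, c}): φ is false.
For instance, at b:
  At b: <>[]~~q requires []~~q at some successor in {a, b, c}.
    At a: []~~q is false.
    At b: []~~q is false.
    At c: []~~q is false.
  So <>[]~~q is false at b.
Satisfying worlds: none.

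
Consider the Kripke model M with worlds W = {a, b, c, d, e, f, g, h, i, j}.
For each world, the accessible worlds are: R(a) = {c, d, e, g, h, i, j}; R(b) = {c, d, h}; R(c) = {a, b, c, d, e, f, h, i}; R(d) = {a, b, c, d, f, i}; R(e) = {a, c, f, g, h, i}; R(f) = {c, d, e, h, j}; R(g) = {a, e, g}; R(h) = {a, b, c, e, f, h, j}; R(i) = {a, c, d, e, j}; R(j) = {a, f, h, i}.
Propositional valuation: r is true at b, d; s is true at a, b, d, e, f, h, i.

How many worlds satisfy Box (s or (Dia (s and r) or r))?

4

Let φ = Box (s or (Dia (s and r) or r)). Evaluate φ at each world:
  a (successors {c, d, e, g, h, i, j}): φ is false.
  b (successors {c, d, h}): φ is true.
  c (successors {a, b, c, d, e, f, h, i}): φ is true.
  d (successors {a, b, c, d, f, i}): φ is true.
  e (successors {a, c, f, g, h, i}): φ is false.
  f (successors {c, d, e, h, j}): φ is false.
  g (successors {a, e, g}): φ is false.
  h (successors {a, b, c, e, f, h, j}): φ is false.
  i (successors {a, c, d, e, j}): φ is false.
  j (successors {a, f, h, i}): φ is true.
For instance, at i:
  At i: Box (s or (Dia (s and r) or r)) requires s or (Dia (s and r) or r) at every successor {a, c, d, e, j}.
    s or (Dia (s and r) or r) fails at j, so Box (s or (Dia (s and r) or r)) is false at i.
      At j: s is false, Dia (s and r) or r is false, so s or (Dia (s and r) or r) is false.
Satisfying worlds: {b, c, d, j}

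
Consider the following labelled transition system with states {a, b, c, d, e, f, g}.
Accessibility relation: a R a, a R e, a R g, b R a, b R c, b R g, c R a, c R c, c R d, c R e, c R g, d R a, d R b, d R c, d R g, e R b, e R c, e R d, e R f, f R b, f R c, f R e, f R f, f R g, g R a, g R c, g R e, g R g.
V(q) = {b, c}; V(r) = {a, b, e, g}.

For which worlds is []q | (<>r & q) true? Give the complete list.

b, c

Recall that []ψ holds at a world iff ψ holds at every accessible world, and <>ψ holds iff ψ holds at some accessible world.
Let φ = []q | (<>r & q). Evaluate φ at each world:
  a (successors {a, e, g}): φ is false.
  b (successors {a, c, g}): φ is true.
  c (successors {a, c, d, e, g}): φ is true.
  d (successors {a, b, c, g}): φ is false.
  e (successors {b, c, d, f}): φ is false.
  f (successors {b, c, e, f, g}): φ is false.
  g (successors {a, c, e, g}): φ is false.
For instance, at a:
  At a: []q is false, <>r & q is false, so []q | (<>r & q) is false.
    At a: []q requires q at every successor {a, e, g}.
      q fails at a, so []q is false at a.
    At a: <>r is true, q is false, so <>r & q is false.
      At a: <>r requires r at some successor in {a, e, g}.
        r holds at a, so <>r is true at a.
Satisfying worlds: {b, c}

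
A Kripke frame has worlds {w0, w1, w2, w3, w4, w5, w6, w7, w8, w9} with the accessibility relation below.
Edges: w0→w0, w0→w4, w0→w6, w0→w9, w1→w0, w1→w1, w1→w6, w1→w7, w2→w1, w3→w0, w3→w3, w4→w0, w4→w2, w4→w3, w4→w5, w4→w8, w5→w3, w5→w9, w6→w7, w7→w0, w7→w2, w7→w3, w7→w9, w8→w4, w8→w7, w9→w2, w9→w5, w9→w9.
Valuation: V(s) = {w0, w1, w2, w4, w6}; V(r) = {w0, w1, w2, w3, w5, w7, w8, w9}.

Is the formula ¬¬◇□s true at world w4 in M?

Yes

At w4: ¬◇□s is false, so ¬¬◇□s is true.
  At w4: ◇□s is true, so ¬◇□s is false.
    At w4: ◇□s requires □s at some successor in {w0, w2, w3, w5, w8}.
      □s holds at w2, so ◇□s is true at w4.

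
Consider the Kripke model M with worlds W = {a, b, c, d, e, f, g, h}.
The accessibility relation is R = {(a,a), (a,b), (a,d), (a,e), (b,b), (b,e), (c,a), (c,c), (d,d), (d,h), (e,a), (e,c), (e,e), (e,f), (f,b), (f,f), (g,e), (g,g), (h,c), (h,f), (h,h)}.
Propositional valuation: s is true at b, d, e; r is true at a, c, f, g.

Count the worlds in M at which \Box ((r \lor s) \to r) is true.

Let φ = \Box ((r \lor s) \to r). Evaluate φ at each world:
  a (successors {a, b, d, e}): φ is false.
  b (successors {b, e}): φ is false.
  c (successors {a, c}): φ is true.
  d (successors {d, h}): φ is false.
  e (successors {a, c, e, f}): φ is false.
  f (successors {b, f}): φ is false.
  g (successors {e, g}): φ is false.
  h (successors {c, f, h}): φ is true.
For instance, at d:
  At d: \Box ((r \lor s) \to r) requires (r \lor s) \to r at every successor {d, h}.
    (r \lor s) \to r fails at d, so \Box ((r \lor s) \to r) is false at d.
Satisfying worlds: {c, h}

2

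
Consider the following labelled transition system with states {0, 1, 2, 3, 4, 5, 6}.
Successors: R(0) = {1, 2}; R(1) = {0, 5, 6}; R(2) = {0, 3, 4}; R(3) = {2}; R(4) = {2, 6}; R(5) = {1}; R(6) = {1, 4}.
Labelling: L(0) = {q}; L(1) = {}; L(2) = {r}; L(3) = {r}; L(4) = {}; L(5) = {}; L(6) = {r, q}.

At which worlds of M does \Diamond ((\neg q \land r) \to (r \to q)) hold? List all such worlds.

0, 1, 2, 4, 5, 6

Recall that \Diamond ψ holds at a world iff ψ holds at some accessible world.
Let φ = \Diamond ((\neg q \land r) \to (r \to q)). Evaluate φ at each world:
  0 (successors {1, 2}): φ is true.
  1 (successors {0, 5, 6}): φ is true.
  2 (successors {0, 3, 4}): φ is true.
  3 (successors {2}): φ is false.
  4 (successors {2, 6}): φ is true.
  5 (successors {1}): φ is true.
  6 (successors {1, 4}): φ is true.
For instance, at 0:
  At 0: \Diamond ((\neg q \land r) \to (r \to q)) requires (\neg q \land r) \to (r \to q) at some successor in {1, 2}.
    (\neg q \land r) \to (r \to q) holds at 1, so \Diamond ((\neg q \land r) \to (r \to q)) is true at 0.
Satisfying worlds: {0, 1, 2, 4, 5, 6}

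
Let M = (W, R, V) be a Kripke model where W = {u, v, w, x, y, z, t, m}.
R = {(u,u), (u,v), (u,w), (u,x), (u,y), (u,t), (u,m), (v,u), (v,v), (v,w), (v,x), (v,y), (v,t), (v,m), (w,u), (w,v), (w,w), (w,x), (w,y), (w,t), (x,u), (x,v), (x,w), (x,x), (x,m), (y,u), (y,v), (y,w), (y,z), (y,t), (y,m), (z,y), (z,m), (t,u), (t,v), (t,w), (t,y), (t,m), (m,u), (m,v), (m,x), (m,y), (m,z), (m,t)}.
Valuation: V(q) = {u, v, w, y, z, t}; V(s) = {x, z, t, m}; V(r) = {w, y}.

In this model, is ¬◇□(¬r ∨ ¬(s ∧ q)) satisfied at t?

At t: ◇□(¬r ∨ ¬(s ∧ q)) is true, so ¬◇□(¬r ∨ ¬(s ∧ q)) is false.
  At t: ◇□(¬r ∨ ¬(s ∧ q)) requires □(¬r ∨ ¬(s ∧ q)) at some successor in {u, v, w, y, m}.
    □(¬r ∨ ¬(s ∧ q)) holds at u, so ◇□(¬r ∨ ¬(s ∧ q)) is true at t.
      At u: □(¬r ∨ ¬(s ∧ q)) requires ¬r ∨ ¬(s ∧ q) at every successor {u, v, w, x, y, t, m}.
        At u: ¬r ∨ ¬(s ∧ q) is true.
        At v: ¬r ∨ ¬(s ∧ q) is true.
        At w: ¬r ∨ ¬(s ∧ q) is true.
        At x: ¬r ∨ ¬(s ∧ q) is true.
        At y: ¬r ∨ ¬(s ∧ q) is true.
        At t: ¬r ∨ ¬(s ∧ q) is true.
        At m: ¬r ∨ ¬(s ∧ q) is true.
      So □(¬r ∨ ¬(s ∧ q)) is true at u.

No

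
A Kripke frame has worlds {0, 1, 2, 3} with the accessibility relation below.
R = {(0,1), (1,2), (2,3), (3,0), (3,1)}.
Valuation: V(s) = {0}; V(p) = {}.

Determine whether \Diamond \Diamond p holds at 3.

At 3: \Diamond \Diamond p requires \Diamond p at some successor in {0, 1}.
  At 0: \Diamond p is false.
  At 1: \Diamond p is false.
So \Diamond \Diamond p is false at 3.

No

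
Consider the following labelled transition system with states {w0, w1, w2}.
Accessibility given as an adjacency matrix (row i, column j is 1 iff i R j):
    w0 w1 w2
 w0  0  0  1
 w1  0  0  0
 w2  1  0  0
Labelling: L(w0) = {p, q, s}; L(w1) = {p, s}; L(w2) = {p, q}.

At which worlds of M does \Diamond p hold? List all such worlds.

Let φ = \Diamond p. Evaluate φ at each world:
  w0 (successors {w2}): φ is true.
  w1 (successors ∅): φ is false.
  w2 (successors {w0}): φ is true.
For instance, at w0:
  At w0: \Diamond p requires p at some successor in {w2}.
    p holds at w2, so \Diamond p is true at w0.
Satisfying worlds: {w0, w2}

w0, w2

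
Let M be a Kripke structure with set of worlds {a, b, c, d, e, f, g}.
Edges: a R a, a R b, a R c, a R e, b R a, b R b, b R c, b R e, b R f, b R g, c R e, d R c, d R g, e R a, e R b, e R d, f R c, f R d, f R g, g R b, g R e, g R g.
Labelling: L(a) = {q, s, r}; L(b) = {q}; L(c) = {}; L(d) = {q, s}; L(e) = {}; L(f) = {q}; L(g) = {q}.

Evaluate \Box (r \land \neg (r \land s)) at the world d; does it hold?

No

Recall that \Box ψ holds at a world iff ψ holds at every accessible world, and \Diamond ψ holds iff ψ holds at some accessible world.
At d: \Box (r \land \neg (r \land s)) requires r \land \neg (r \land s) at every successor {c, g}.
  r \land \neg (r \land s) fails at c, so \Box (r \land \neg (r \land s)) is false at d.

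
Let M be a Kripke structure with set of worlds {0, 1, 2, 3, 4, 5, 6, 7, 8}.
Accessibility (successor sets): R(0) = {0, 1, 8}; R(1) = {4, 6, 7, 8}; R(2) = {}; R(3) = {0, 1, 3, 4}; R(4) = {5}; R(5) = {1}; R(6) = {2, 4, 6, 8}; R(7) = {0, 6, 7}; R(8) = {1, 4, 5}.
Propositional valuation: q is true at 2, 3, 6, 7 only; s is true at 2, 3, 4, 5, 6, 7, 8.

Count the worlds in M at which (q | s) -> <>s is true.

7

Let φ = (q | s) -> <>s. Evaluate φ at each world:
  0 (successors {0, 1, 8}): φ is true.
  1 (successors {4, 6, 7, 8}): φ is true.
  2 (successors ∅): φ is false.
  3 (successors {0, 1, 3, 4}): φ is true.
  4 (successors {5}): φ is true.
  5 (successors {1}): φ is false.
  6 (successors {2, 4, 6, 8}): φ is true.
  7 (successors {0, 6, 7}): φ is true.
  8 (successors {1, 4, 5}): φ is true.
For instance, at 3:
  At 3: q | s is true, <>s is true, so (q | s) -> <>s is true.
    At 3: <>s requires s at some successor in {0, 1, 3, 4}.
      s holds at 3, so <>s is true at 3.
Satisfying worlds: {0, 1, 3, 4, 6, 7, 8}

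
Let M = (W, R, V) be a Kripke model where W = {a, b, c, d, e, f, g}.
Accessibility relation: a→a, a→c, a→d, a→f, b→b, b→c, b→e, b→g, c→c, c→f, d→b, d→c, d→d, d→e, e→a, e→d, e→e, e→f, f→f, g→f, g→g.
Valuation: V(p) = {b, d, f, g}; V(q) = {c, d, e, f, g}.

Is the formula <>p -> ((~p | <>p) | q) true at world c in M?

At c: <>p is true, (~p | <>p) | q is true, so <>p -> ((~p | <>p) | q) is true.
  At c: <>p requires p at some successor in {c, f}.
    p holds at f, so <>p is true at c.
  At c: ~p | <>p is true, q is true, so (~p | <>p) | q is true.
    At c: ~p is true, <>p is true, so ~p | <>p is true.
      At c: <>p requires p at some successor in {c, f}.
        p holds at f, so <>p is true at c.

Yes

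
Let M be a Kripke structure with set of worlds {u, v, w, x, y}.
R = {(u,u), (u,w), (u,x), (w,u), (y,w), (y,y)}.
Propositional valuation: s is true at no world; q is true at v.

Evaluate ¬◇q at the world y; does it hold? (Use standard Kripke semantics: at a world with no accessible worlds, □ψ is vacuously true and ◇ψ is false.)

At y: ◇q is false, so ¬◇q is true.
  At y: ◇q requires q at some successor in {w, y}.
    At w: q is false.
    At y: q is false.
  So ◇q is false at y.

Yes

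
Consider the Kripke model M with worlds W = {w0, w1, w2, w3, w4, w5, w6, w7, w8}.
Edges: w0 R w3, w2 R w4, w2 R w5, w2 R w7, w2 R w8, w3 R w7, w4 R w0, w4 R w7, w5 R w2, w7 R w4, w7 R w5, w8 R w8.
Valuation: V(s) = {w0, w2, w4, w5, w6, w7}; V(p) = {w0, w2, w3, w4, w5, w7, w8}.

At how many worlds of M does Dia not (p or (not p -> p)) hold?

Let φ = Dia not (p or (not p -> p)). Evaluate φ at each world:
  w0 (successors {w3}): φ is false.
  w1 (successors ∅): φ is false.
  w2 (successors {w4, w5, w7, w8}): φ is false.
  w3 (successors {w7}): φ is false.
  w4 (successors {w0, w7}): φ is false.
  w5 (successors {w2}): φ is false.
  w6 (successors ∅): φ is false.
  w7 (successors {w4, w5}): φ is false.
  w8 (successors {w8}): φ is false.
For instance, at w7:
  At w7: Dia not (p or (not p -> p)) requires not (p or (not p -> p)) at some successor in {w4, w5}.
    At w4: not (p or (not p -> p)) is false.
    At w5: not (p or (not p -> p)) is false.
  So Dia not (p or (not p -> p)) is false at w7.
Satisfying worlds: none.

0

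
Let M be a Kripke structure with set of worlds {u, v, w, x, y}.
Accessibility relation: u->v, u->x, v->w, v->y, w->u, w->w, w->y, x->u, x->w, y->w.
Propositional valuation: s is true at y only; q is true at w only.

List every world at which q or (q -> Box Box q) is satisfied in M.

u, v, w, x, y

Let φ = q or (q -> Box Box q). Evaluate φ at each world:
  u (successors {v, x}): φ is true.
  v (successors {w, y}): φ is true.
  w (successors {u, w, y}): φ is true.
  x (successors {u, w}): φ is true.
  y (successors {w}): φ is true.
For instance, at v:
  At v: q is false, q -> Box Box q is true, so q or (q -> Box Box q) is true.
    At v: q is false, Box Box q is false, so q -> Box Box q is true.
      At v: Box Box q requires Box q at every successor {w, y}.
        Box q fails at w, so Box Box q is false at v.
Satisfying worlds: {u, v, w, x, y}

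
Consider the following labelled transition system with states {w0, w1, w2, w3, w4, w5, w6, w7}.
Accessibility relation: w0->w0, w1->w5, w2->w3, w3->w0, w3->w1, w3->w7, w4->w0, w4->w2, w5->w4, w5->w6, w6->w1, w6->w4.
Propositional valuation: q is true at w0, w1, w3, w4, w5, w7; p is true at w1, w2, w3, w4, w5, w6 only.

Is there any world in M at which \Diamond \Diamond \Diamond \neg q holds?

Let φ = \Diamond \Diamond \Diamond \neg q. Evaluate φ at each world:
  w0 (successors {w0}): φ is false.
  w1 (successors {w5}): φ is true.
  w2 (successors {w3}): φ is false.
  w3 (successors {w0, w1, w7}): φ is true.
  w4 (successors {w0, w2}): φ is false.
  w5 (successors {w4, w6}): φ is true.
  w6 (successors {w1, w4}): φ is true.
  w7 (successors ∅): φ is false.
Detail at w1 (witness):
  At w1: \Diamond \Diamond \Diamond \neg q requires \Diamond \Diamond \neg q at some successor in {w5}.
    \Diamond \Diamond \neg q holds at w5, so \Diamond \Diamond \Diamond \neg q is true at w1.
      At w5: \Diamond \Diamond \neg q requires \Diamond \neg q at some successor in {w4, w6}.
        \Diamond \neg q holds at w4, so \Diamond \Diamond \neg q is true at w5.

Yes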